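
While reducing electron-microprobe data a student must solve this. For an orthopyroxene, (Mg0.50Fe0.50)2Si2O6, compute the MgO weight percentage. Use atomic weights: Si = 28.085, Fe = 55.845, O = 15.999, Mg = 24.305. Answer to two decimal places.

Formula mass = 232.314 g/mol.
1 Mg → 1.0000 mol MgO per formula unit; M(MgO) = 40.304, so MgO mass = 40.304 g.
40.304/232.314 × 100 = 17.35 wt%.

17.35 wt%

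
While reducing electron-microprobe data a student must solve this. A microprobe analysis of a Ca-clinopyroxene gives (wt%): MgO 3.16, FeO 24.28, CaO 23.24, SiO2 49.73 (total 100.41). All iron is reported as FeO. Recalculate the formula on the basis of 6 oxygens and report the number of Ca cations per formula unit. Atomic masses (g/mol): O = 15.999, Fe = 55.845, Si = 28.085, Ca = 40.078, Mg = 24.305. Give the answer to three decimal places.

1.000 Ca apfu

MgO: 3.16/40.304 = 0.07840 mol → 0.07840 mol Mg, 0.07840 mol O.
FeO: 24.28/71.844 = 0.33795 mol → 0.33795 mol Fe, 0.33795 mol O.
CaO: 23.24/56.077 = 0.41443 mol → 0.41443 mol Ca, 0.41443 mol O.
SiO2: 49.73/60.083 = 0.82769 mol → 0.82769 mol Si, 1.65538 mol O.
Total oxygen = 2.48616 mol. Normalization factor = 6/2.48616 = 2.41336.
Ca per 6 O = 0.41443 × 2.41336 = 1.000.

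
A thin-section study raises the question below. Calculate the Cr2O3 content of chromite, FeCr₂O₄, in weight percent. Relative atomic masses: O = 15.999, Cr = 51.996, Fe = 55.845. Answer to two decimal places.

M(FeCr₂O₄) = 223.833 g/mol; M(Cr2O3) = 151.989 g/mol.
Moles Cr2O3 per formula unit = 2 Cr ÷ 2 = 1.0000.
Cr2O3 fraction = (1.0000 × 151.989) / 223.833 = 151.989/223.833 = 0.6790.

67.90 wt%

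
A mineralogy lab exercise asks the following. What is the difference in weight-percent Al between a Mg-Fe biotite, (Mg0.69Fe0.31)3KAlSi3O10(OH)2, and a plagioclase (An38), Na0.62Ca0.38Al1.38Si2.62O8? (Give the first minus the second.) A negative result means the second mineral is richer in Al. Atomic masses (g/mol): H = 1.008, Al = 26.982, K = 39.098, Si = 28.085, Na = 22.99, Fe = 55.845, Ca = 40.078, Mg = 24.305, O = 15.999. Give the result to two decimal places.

First mineral: 26.982 g Al in 446.586 g formula = 6.04 wt% Al.
Second mineral: 37.235 g Al in 268.293 g formula = 13.88 wt% Al.
6.04% − 13.88% gives a difference of -7.84 percentage points.

-7.84 percentage points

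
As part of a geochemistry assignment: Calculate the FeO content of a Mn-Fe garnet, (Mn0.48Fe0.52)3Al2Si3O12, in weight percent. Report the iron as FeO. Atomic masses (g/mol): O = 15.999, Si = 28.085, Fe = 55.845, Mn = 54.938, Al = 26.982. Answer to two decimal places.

22.58 wt%

M((Mn0.48Fe0.52)3Al2Si3O12) = 496.436 g/mol; M(FeO) = 71.844 g/mol.
Moles FeO per formula unit = 1.56 Fe ÷ 1 = 1.5600.
FeO fraction = (1.5600 × 71.844) / 496.436 = 112.077/496.436 = 0.2258.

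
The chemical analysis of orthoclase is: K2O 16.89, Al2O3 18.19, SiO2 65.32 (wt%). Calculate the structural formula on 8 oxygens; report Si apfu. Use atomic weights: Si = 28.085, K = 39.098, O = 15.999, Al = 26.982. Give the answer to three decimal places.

16.89 wt% K2O ÷ 94.195 g/mol = 0.17931 mol, giving 0.35862 K and 0.17931 O.
18.19 wt% Al2O3 ÷ 101.961 g/mol = 0.17840 mol, giving 0.35680 Al and 0.53520 O.
65.32 wt% SiO2 ÷ 60.083 g/mol = 1.08716 mol, giving 1.08716 Si and 2.17432 O.
Oxygen sums to 2.88883; scaling by 8/2.88883 = 2.76929 puts the formula on 8 O.
Si: 1.08716 × 2.76929 = 3.011 atoms per formula unit.

3.011 Si apfu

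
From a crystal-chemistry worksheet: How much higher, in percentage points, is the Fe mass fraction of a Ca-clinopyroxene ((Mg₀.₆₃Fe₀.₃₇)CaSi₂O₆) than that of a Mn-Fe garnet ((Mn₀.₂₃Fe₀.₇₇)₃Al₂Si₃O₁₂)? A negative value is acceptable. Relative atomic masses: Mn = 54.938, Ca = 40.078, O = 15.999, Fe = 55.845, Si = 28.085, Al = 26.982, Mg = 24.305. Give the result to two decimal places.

Fe in (Mg₀.₆₃Fe₀.₃₇)CaSi₂O₆: molar mass 228.217 g/mol; 0.37×55.845 = 20.663 g → 9.05 wt%.
Fe in (Mn₀.₂₃Fe₀.₇₇)₃Al₂Si₃O₁₂: molar mass 497.116 g/mol; 2.31×55.845 = 129.002 g → 25.95 wt%.
Difference = 9.05 − 25.95 = -16.90 percentage points.

-16.90 percentage points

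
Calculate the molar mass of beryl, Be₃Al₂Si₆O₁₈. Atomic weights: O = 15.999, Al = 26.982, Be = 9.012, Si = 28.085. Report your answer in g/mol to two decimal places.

537.49 g/mol

M = 3*9.012 + 2*26.982 + 6*28.085 + 18*15.999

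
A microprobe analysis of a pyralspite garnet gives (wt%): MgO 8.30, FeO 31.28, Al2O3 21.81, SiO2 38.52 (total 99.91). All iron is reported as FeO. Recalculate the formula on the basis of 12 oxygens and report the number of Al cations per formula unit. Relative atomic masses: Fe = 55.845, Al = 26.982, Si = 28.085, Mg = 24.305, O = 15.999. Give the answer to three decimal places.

MgO (M=40.304): mol = 0.20593; Mg = 0.20593, O = 0.20593.
FeO (M=71.844): mol = 0.43539; Fe = 0.43539, O = 0.43539.
Al2O3 (M=101.961): mol = 0.21391; Al = 0.42782, O = 0.64173.
SiO2 (M=60.083): mol = 0.64111; Si = 0.64111, O = 1.28222.
ΣO = 2.56527; factor = 12/ΣO = 4.67787.
Al apfu = 0.42782 × 4.67787 = 2.001.

2.001 Al apfu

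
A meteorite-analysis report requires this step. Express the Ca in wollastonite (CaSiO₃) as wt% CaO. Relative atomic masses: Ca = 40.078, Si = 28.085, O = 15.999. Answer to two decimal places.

48.28 wt%

Molar mass of CaSiO₃ = 1*40.078 + 1*28.085 + 3*15.999 = 116.160 g/mol.
Each formula unit contains 1 Ca, equivalent to 1/1 = 1.0000 mol CaO.
M(CaO) = 1×40.078 + 1×15.999 = 56.077 g/mol.
Mass of CaO per formula unit = 1.0000 × 56.077 = 56.077 g.
CaO wt% = 56.077 / 116.160 × 100 = 48.28%.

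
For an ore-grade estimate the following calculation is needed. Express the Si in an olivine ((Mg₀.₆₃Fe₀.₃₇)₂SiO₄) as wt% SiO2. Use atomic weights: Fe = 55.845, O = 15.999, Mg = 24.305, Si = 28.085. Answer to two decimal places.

Formula mass = 164.031 g/mol.
1 Si → 1.0000 mol SiO2 per formula unit; M(SiO2) = 60.083, so SiO2 mass = 60.083 g.
60.083/164.031 × 100 = 36.63 wt%.

36.63 wt%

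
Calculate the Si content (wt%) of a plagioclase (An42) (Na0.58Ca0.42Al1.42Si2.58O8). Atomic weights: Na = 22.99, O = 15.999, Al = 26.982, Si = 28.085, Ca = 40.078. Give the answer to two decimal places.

26.94 wt%

Molar mass of Na0.58Ca0.42Al1.42Si2.58O8: 0.58×22.99 + 0.42×40.078 + 1.42×26.982 + 2.58×28.085 + 8×15.999 = 268.933 g/mol.
Mass of Si per formula unit: 2.58 × 28.085 = 72.459 g.
Weight fraction Si = 72.459 / 268.933 = 0.2694.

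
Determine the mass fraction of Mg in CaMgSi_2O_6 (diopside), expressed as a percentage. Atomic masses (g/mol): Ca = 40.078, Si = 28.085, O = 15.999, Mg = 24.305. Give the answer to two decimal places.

11.22 weight percent

Formula mass = 1·40.078 + 1·24.305 + 2·28.085 + 6·15.999 = 216.547 g/mol, of which 24.305 g is Mg.
So Mg makes up 24.305/216.547 = 0.1122 of the mass, i.e. 11.22%.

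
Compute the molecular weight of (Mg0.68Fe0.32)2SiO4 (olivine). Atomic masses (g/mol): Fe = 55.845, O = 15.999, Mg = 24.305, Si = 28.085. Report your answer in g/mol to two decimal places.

The formula mass is the sum 1.36*24.305 + 0.64*55.845 + 1*28.085 + 4*15.999.

160.88 g/mol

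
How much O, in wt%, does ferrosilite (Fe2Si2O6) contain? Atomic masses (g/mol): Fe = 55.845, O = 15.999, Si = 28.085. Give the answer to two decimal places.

36.38 wt%

Molar mass of Fe2Si2O6: 2*55.845 + 2*28.085 + 6*15.999 = 263.854 g/mol.
Mass of O per formula unit: 6 × 15.999 = 95.994 g.
Weight fraction O = 95.994 / 263.854 = 0.3638.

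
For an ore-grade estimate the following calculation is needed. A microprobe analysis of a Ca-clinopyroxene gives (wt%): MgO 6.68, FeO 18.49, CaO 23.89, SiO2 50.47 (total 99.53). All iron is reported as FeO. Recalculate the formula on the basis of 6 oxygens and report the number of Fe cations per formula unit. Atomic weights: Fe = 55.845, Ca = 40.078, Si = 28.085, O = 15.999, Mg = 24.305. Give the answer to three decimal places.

0.611 Fe apfu

MgO: 6.68/40.304 = 0.16574 mol → 0.16574 mol Mg, 0.16574 mol O.
FeO: 18.49/71.844 = 0.25736 mol → 0.25736 mol Fe, 0.25736 mol O.
CaO: 23.89/56.077 = 0.42602 mol → 0.42602 mol Ca, 0.42602 mol O.
SiO2: 50.47/60.083 = 0.84000 mol → 0.84000 mol Si, 1.68000 mol O.
Total oxygen = 2.52912 mol. Normalization factor = 6/2.52912 = 2.37237.
Fe per 6 O = 0.25736 × 2.37237 = 0.611.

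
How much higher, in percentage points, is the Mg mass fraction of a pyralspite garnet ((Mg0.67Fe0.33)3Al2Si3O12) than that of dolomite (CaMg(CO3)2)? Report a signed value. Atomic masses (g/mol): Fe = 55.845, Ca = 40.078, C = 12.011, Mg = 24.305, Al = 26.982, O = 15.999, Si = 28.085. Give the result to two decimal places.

-1.93 percentage points

First mineral: 48.853 g Mg in 434.347 g formula = 11.25 wt% Mg.
Second mineral: 24.305 g Mg in 184.399 g formula = 13.18 wt% Mg.
11.25% − 13.18% gives a difference of -1.93 percentage points.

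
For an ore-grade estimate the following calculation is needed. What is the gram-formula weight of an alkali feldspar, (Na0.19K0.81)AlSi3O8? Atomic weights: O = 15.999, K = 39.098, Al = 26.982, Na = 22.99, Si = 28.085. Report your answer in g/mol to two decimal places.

M = 0.19*22.99 + 0.81*39.098 + 1*26.982 + 3*28.085 + 8*15.999

275.27 g/mol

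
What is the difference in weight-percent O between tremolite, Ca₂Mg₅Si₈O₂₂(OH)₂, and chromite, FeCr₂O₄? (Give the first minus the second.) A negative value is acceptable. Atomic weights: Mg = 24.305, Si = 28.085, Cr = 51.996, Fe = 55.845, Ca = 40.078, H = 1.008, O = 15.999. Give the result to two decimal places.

First mineral: 383.976 g O in 812.353 g formula = 47.27 wt% O.
Second mineral: 63.996 g O in 223.833 g formula = 28.59 wt% O.
47.27% − 28.59% gives a difference of 18.68 percentage points.

18.68 percentage points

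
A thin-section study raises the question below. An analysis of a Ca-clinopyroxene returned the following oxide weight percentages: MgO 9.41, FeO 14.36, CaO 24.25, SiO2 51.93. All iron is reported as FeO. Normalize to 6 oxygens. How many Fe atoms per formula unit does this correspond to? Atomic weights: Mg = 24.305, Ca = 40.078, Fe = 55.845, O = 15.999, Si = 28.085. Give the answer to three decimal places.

9.41 wt% MgO ÷ 40.304 g/mol = 0.23348 mol, giving 0.23348 Mg and 0.23348 O.
14.36 wt% FeO ÷ 71.844 g/mol = 0.19988 mol, giving 0.19988 Fe and 0.19988 O.
24.25 wt% CaO ÷ 56.077 g/mol = 0.43244 mol, giving 0.43244 Ca and 0.43244 O.
51.93 wt% SiO2 ÷ 60.083 g/mol = 0.86430 mol, giving 0.86430 Si and 1.72860 O.
Oxygen sums to 2.59440; scaling by 6/2.59440 = 2.31267 puts the formula on 6 O.
Fe: 0.19988 × 2.31267 = 0.462 atoms per formula unit.

0.462 Fe apfu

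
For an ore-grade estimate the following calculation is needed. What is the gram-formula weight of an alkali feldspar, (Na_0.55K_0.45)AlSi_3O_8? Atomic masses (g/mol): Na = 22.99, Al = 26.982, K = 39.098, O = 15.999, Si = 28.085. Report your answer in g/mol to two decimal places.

Na: 0.55 × 22.99 = 12.6445
K: 0.45 × 39.098 = 17.5941
Al: 1 × 26.982 = 26.9820
Si: 3 × 28.085 = 84.2550
O: 8 × 15.999 = 127.9920
Summing the contributions gives the formula mass.

269.47 g/mol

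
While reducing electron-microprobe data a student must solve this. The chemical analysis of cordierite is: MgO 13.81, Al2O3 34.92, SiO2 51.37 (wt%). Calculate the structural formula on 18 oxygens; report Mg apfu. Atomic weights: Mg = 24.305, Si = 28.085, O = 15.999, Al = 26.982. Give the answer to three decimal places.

2.002 Mg apfu

13.81 wt% MgO ÷ 40.304 g/mol = 0.34265 mol, giving 0.34265 Mg and 0.34265 O.
34.92 wt% Al2O3 ÷ 101.961 g/mol = 0.34248 mol, giving 0.68496 Al and 1.02744 O.
51.37 wt% SiO2 ÷ 60.083 g/mol = 0.85498 mol, giving 0.85498 Si and 1.70996 O.
Oxygen sums to 3.08005; scaling by 18/3.08005 = 5.84406 puts the formula on 18 O.
Mg: 0.34265 × 5.84406 = 2.002 atoms per formula unit.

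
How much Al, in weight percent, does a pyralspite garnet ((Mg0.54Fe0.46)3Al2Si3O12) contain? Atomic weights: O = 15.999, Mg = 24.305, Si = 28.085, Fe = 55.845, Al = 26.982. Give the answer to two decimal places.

M((Mg0.54Fe0.46)3Al2Si3O12) = 446.647 g/mol.
Al contributes 2 × 26.982 = 53.964 g per mole.
53.964/446.647 = 0.1208 → 12.08%.

12.08 weight percent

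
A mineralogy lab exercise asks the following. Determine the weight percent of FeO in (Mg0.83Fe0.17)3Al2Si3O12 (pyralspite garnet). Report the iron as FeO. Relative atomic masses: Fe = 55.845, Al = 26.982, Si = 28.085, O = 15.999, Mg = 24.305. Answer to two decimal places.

Molar mass of (Mg0.83Fe0.17)3Al2Si3O12 = 2.49*24.305 + 0.51*55.845 + 2*26.982 + 3*28.085 + 12*15.999 = 419.207 g/mol.
Each formula unit contains 0.51 Fe, equivalent to 0.51/1 = 0.5100 mol FeO.
M(FeO) = 1×55.845 + 1×15.999 = 71.844 g/mol.
Mass of FeO per formula unit = 0.5100 × 71.844 = 36.640 g.
FeO wt% = 36.640 / 419.207 × 100 = 8.74%.

8.74 wt%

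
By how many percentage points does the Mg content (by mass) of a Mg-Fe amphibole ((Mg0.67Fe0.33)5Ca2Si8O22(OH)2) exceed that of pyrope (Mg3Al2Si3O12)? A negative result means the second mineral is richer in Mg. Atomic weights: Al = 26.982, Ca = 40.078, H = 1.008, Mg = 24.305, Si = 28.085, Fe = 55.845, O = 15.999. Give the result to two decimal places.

-8.67 percentage points

M((Mg0.67Fe0.33)5Ca2Si8O22(OH)2) = 864.394 g/mol, so wt% Mg = 81.422/864.394 × 100 = 9.42%.
M(Mg3Al2Si3O12) = 403.122 g/mol, so wt% Mg = 72.915/403.122 × 100 = 18.09%.
9.42 − 18.09 = -8.67 pp.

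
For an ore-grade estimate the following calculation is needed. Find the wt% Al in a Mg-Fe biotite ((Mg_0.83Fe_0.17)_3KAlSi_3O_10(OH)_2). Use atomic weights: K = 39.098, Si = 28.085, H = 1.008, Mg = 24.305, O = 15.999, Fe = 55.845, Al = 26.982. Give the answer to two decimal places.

Formula mass = 2.49*24.305 + 0.51*55.845 + 1*39.098 + 1*26.982 + 3*28.085 + 12*15.999 + 2*1.008 = 433.339 g/mol, of which 26.982 g is Al.
So Al makes up 26.982/433.339 = 0.0623 of the mass, i.e. 6.23%.

6.23 weight percent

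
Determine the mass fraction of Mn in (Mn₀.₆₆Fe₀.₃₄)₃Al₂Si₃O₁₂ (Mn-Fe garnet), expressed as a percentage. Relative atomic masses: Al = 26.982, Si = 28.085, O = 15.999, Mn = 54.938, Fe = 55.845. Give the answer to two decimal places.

Molar mass of (Mn₀.₆₆Fe₀.₃₄)₃Al₂Si₃O₁₂: 1.98*54.938 + 1.02*55.845 + 2*26.982 + 3*28.085 + 12*15.999 = 495.946 g/mol.
Mass of Mn per formula unit: 1.98 × 54.938 = 108.777 g.
Weight fraction Mn = 108.777 / 495.946 = 0.2193.

21.93 wt%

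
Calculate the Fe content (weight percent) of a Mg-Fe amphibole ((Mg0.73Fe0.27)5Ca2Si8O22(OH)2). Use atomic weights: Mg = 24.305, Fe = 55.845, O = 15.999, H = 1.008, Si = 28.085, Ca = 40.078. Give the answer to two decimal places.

M((Mg0.73Fe0.27)5Ca2Si8O22(OH)2) = 854.932 g/mol.
Fe contributes 1.35 × 55.845 = 75.391 g per mole.
75.391/854.932 = 0.0882 → 8.82%.

8.82 weight percent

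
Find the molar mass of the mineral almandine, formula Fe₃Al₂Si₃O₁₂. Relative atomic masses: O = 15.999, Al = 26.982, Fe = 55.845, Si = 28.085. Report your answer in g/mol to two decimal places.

497.74 g/mol

Fe: 3 × 55.845 = 167.5350
Al: 2 × 26.982 = 53.9640
Si: 3 × 28.085 = 84.2550
O: 12 × 15.999 = 191.9880
Summing the contributions gives the formula mass.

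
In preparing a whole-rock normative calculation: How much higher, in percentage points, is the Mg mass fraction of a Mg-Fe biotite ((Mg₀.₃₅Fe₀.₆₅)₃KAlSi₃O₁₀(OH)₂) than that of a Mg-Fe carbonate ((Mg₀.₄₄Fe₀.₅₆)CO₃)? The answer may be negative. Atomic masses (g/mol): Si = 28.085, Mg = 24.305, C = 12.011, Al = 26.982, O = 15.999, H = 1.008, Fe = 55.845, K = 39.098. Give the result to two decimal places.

-5.16 percentage points

M((Mg₀.₃₅Fe₀.₆₅)₃KAlSi₃O₁₀(OH)₂) = 478.757 g/mol, so wt% Mg = 25.520/478.757 × 100 = 5.33%.
M((Mg₀.₄₄Fe₀.₅₆)CO₃) = 101.975 g/mol, so wt% Mg = 10.694/101.975 × 100 = 10.49%.
5.33 − 10.49 = -5.16 pp.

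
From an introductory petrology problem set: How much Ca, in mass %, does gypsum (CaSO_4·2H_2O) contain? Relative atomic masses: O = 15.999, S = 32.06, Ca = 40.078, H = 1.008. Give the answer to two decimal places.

Formula mass = 1·40.078 + 1·32.06 + 6·15.999 + 4·1.008 = 172.164 g/mol, of which 40.078 g is Ca.
So Ca makes up 40.078/172.164 = 0.2328 of the mass, i.e. 23.28%.

23.28 mass %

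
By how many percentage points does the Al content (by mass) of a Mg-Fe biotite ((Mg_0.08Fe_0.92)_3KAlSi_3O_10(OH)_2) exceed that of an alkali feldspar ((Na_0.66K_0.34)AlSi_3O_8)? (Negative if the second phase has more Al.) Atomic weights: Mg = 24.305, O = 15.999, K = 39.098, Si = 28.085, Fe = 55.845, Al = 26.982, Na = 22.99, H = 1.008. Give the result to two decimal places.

M((Mg_0.08Fe_0.92)_3KAlSi_3O_10(OH)_2) = 504.304 g/mol, so wt% Al = 26.982/504.304 × 100 = 5.35%.
M((Na_0.66K_0.34)AlSi_3O_8) = 267.696 g/mol, so wt% Al = 26.982/267.696 × 100 = 10.08%.
5.35 − 10.08 = -4.73 pp.

-4.73 percentage points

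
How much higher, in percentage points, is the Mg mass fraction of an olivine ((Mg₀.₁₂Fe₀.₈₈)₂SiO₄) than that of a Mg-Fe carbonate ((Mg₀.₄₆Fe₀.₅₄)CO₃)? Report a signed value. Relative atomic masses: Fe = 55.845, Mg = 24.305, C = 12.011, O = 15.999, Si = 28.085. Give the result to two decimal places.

-8.06 percentage points

First mineral: 5.833 g Mg in 196.201 g formula = 2.97 wt% Mg.
Second mineral: 11.180 g Mg in 101.345 g formula = 11.03 wt% Mg.
2.97% − 11.03% gives a difference of -8.06 percentage points.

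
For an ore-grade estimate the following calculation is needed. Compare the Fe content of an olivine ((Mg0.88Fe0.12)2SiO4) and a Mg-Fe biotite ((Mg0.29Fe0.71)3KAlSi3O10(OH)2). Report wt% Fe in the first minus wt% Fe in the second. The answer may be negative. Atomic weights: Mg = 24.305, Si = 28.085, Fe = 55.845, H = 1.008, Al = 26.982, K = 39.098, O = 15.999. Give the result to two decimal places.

-15.51 percentage points

First mineral: 13.403 g Fe in 148.261 g formula = 9.04 wt% Fe.
Second mineral: 118.950 g Fe in 484.434 g formula = 24.55 wt% Fe.
9.04% − 24.55% gives a difference of -15.51 percentage points.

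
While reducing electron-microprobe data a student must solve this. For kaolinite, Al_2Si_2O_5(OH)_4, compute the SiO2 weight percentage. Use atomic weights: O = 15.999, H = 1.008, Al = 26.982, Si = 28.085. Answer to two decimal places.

Formula mass = 258.157 g/mol.
2 Si → 2.0000 mol SiO2 per formula unit; M(SiO2) = 60.083, so SiO2 mass = 120.166 g.
120.166/258.157 × 100 = 46.55 wt%.

46.55 wt%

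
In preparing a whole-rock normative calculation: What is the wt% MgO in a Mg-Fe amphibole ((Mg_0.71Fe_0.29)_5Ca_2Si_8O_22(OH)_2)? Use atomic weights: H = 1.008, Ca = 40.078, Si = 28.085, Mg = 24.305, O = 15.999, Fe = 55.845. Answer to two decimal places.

16.67 wt%

Molar mass of (Mg_0.71Fe_0.29)_5Ca_2Si_8O_22(OH)_2 = 3.55·24.305 + 1.45·55.845 + 2·40.078 + 8·28.085 + 24·15.999 + 2·1.008 = 858.086 g/mol.
Each formula unit contains 3.55 Mg, equivalent to 3.55/1 = 3.5500 mol MgO.
M(MgO) = 1×24.305 + 1×15.999 = 40.304 g/mol.
Mass of MgO per formula unit = 3.5500 × 40.304 = 143.079 g.
MgO wt% = 143.079 / 858.086 × 100 = 16.67%.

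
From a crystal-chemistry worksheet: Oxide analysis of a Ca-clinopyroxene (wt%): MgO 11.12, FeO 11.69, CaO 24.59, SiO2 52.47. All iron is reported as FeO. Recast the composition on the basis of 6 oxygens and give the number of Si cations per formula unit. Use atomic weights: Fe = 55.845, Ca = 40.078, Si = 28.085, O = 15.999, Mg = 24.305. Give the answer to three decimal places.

1.997 Si apfu

11.12 wt% MgO ÷ 40.304 g/mol = 0.27590 mol, giving 0.27590 Mg and 0.27590 O.
11.69 wt% FeO ÷ 71.844 g/mol = 0.16271 mol, giving 0.16271 Fe and 0.16271 O.
24.59 wt% CaO ÷ 56.077 g/mol = 0.43850 mol, giving 0.43850 Ca and 0.43850 O.
52.47 wt% SiO2 ÷ 60.083 g/mol = 0.87329 mol, giving 0.87329 Si and 1.74658 O.
Oxygen sums to 2.62369; scaling by 6/2.62369 = 2.28686 puts the formula on 6 O.
Si: 0.87329 × 2.28686 = 1.997 atoms per formula unit.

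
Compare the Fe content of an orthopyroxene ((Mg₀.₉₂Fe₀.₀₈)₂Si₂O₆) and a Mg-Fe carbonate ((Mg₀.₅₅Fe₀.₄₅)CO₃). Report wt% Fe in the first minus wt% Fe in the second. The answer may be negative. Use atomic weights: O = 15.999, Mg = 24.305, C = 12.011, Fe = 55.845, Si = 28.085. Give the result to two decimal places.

-21.17 percentage points

First mineral: 8.935 g Fe in 205.820 g formula = 4.34 wt% Fe.
Second mineral: 25.130 g Fe in 98.506 g formula = 25.51 wt% Fe.
4.34% − 25.51% gives a difference of -21.17 percentage points.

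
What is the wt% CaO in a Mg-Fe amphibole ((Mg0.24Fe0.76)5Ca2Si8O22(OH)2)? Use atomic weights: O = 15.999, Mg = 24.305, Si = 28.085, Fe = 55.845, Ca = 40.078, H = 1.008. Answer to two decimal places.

12.03 wt%

Molar mass of (Mg0.24Fe0.76)5Ca2Si8O22(OH)2 = 1.20×24.305 + 3.80×55.845 + 2×40.078 + 8×28.085 + 24×15.999 + 2×1.008 = 932.205 g/mol.
Each formula unit contains 2 Ca, equivalent to 2/1 = 2.0000 mol CaO.
M(CaO) = 1×40.078 + 1×15.999 = 56.077 g/mol.
Mass of CaO per formula unit = 2.0000 × 56.077 = 112.154 g.
CaO wt% = 112.154 / 932.205 × 100 = 12.03%.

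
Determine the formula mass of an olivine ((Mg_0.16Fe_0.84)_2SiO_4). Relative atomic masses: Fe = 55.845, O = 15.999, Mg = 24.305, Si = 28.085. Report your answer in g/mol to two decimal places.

193.68 g/mol

Mg: 0.32 × 24.305 = 7.7776
Fe: 1.68 × 55.845 = 93.8196
Si: 1 × 28.085 = 28.0850
O: 4 × 15.999 = 63.9960
Summing the contributions gives the formula mass.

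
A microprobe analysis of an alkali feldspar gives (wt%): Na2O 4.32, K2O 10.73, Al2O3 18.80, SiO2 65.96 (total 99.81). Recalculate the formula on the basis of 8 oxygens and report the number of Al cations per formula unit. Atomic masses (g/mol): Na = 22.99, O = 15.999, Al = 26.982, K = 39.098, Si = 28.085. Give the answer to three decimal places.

1.006 Al apfu

4.32 wt% Na2O ÷ 61.979 g/mol = 0.06970 mol, giving 0.13940 Na and 0.06970 O.
10.73 wt% K2O ÷ 94.195 g/mol = 0.11391 mol, giving 0.22782 K and 0.11391 O.
18.80 wt% Al2O3 ÷ 101.961 g/mol = 0.18438 mol, giving 0.36876 Al and 0.55314 O.
65.96 wt% SiO2 ÷ 60.083 g/mol = 1.09781 mol, giving 1.09781 Si and 2.19562 O.
Oxygen sums to 2.93237; scaling by 8/2.93237 = 2.72817 puts the formula on 8 O.
Al: 0.36876 × 2.72817 = 1.006 atoms per formula unit.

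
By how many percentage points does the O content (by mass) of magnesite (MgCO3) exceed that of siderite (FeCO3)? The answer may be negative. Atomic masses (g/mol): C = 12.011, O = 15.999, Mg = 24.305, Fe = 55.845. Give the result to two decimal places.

O in MgCO3: molar mass 84.313 g/mol; 3×15.999 = 47.997 g → 56.93 wt%.
O in FeCO3: molar mass 115.853 g/mol; 3×15.999 = 47.997 g → 41.43 wt%.
Difference = 56.93 − 41.43 = 15.50 percentage points.

15.50 percentage points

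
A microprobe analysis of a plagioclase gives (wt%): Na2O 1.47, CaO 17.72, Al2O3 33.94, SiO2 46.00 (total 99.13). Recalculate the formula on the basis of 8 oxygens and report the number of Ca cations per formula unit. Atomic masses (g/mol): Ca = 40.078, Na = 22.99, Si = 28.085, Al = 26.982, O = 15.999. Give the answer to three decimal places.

Na2O: 1.47/61.979 = 0.02372 mol → 0.04744 mol Na, 0.02372 mol O.
CaO: 17.72/56.077 = 0.31599 mol → 0.31599 mol Ca, 0.31599 mol O.
Al2O3: 33.94/101.961 = 0.33287 mol → 0.66574 mol Al, 0.99861 mol O.
SiO2: 46.00/60.083 = 0.76561 mol → 0.76561 mol Si, 1.53122 mol O.
Total oxygen = 2.86954 mol. Normalization factor = 8/2.86954 = 2.78790.
Ca per 8 O = 0.31599 × 2.78790 = 0.881.

0.881 Ca apfu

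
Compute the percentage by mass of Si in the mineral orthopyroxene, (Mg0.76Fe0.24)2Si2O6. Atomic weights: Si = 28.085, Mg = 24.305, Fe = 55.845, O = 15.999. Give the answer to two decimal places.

26.02 wt%

Molar mass of (Mg0.76Fe0.24)2Si2O6: 1.52·24.305 + 0.48·55.845 + 2·28.085 + 6·15.999 = 215.913 g/mol.
Mass of Si per formula unit: 2 × 28.085 = 56.170 g.
Weight fraction Si = 56.170 / 215.913 = 0.2602.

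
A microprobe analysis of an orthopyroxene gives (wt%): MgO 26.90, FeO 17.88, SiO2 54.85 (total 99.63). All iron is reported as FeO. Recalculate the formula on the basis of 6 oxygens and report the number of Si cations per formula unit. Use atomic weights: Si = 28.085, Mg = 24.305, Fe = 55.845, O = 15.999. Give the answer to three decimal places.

1.998 Si apfu

MgO: 26.90/40.304 = 0.66743 mol → 0.66743 mol Mg, 0.66743 mol O.
FeO: 17.88/71.844 = 0.24887 mol → 0.24887 mol Fe, 0.24887 mol O.
SiO2: 54.85/60.083 = 0.91290 mol → 0.91290 mol Si, 1.82580 mol O.
Total oxygen = 2.74210 mol. Normalization factor = 6/2.74210 = 2.18810.
Si per 6 O = 0.91290 × 2.18810 = 1.998.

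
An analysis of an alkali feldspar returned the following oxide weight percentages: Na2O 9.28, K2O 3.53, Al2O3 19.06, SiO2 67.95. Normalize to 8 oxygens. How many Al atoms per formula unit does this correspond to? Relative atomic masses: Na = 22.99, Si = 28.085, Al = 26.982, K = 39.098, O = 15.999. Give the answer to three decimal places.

Na2O (M=61.979): mol = 0.14973; Na = 0.29946, O = 0.14973.
K2O (M=94.195): mol = 0.03748; K = 0.07496, O = 0.03748.
Al2O3 (M=101.961): mol = 0.18693; Al = 0.37386, O = 0.56079.
SiO2 (M=60.083): mol = 1.13094; Si = 1.13094, O = 2.26188.
ΣO = 3.00988; factor = 8/ΣO = 2.65791.
Al apfu = 0.37386 × 2.65791 = 0.994.

0.994 Al apfu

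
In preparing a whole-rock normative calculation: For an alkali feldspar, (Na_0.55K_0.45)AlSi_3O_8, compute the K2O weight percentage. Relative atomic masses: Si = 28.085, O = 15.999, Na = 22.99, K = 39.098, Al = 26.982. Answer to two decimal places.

7.87 wt%

Formula mass = 269.468 g/mol.
0.45 K → 0.2250 mol K2O per formula unit; M(K2O) = 94.195, so K2O mass = 21.194 g.
21.194/269.468 × 100 = 7.87 wt%.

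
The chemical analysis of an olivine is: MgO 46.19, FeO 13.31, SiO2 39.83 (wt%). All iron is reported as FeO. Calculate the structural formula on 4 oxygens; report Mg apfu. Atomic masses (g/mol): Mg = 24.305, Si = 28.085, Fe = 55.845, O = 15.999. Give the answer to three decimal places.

1.725 Mg apfu

MgO (M=40.304): mol = 1.14604; Mg = 1.14604, O = 1.14604.
FeO (M=71.844): mol = 0.18526; Fe = 0.18526, O = 0.18526.
SiO2 (M=60.083): mol = 0.66292; Si = 0.66292, O = 1.32584.
ΣO = 2.65714; factor = 4/ΣO = 1.50538.
Mg apfu = 1.14604 × 1.50538 = 1.725.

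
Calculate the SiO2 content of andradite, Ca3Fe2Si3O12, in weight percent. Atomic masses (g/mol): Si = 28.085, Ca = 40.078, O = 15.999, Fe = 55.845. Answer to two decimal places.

35.47 wt%

Formula mass = 508.167 g/mol.
3 Si → 3.0000 mol SiO2 per formula unit; M(SiO2) = 60.083, so SiO2 mass = 180.249 g.
180.249/508.167 × 100 = 35.47 wt%.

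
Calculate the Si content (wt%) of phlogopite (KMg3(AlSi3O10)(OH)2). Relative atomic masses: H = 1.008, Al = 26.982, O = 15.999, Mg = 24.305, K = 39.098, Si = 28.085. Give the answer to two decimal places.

20.19 wt%

M(KMg3(AlSi3O10)(OH)2) = 417.254 g/mol.
Si contributes 3 × 28.085 = 84.255 g per mole.
84.255/417.254 = 0.2019 → 20.19%.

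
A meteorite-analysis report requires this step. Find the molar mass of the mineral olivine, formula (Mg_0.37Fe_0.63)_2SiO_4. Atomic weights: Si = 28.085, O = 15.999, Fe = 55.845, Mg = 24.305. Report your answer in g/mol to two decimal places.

180.43 g/mol

The formula mass is the sum 0.74*24.305 + 1.26*55.845 + 1*28.085 + 4*15.999.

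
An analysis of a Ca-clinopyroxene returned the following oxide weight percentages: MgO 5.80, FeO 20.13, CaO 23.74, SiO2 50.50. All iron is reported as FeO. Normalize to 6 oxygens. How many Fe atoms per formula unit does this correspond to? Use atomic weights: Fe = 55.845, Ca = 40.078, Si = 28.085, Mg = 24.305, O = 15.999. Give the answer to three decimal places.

MgO: 5.80/40.304 = 0.14391 mol → 0.14391 mol Mg, 0.14391 mol O.
FeO: 20.13/71.844 = 0.28019 mol → 0.28019 mol Fe, 0.28019 mol O.
CaO: 23.74/56.077 = 0.42335 mol → 0.42335 mol Ca, 0.42335 mol O.
SiO2: 50.50/60.083 = 0.84050 mol → 0.84050 mol Si, 1.68100 mol O.
Total oxygen = 2.52845 mol. Normalization factor = 6/2.52845 = 2.37300.
Fe per 6 O = 0.28019 × 2.37300 = 0.665.

0.665 Fe apfu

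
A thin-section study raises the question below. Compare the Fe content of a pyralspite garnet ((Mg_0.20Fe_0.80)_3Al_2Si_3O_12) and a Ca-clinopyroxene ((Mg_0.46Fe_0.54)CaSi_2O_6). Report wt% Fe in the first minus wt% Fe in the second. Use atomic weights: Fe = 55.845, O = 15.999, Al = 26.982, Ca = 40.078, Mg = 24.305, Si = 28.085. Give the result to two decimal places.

15.08 percentage points

First mineral: 134.028 g Fe in 478.818 g formula = 27.99 wt% Fe.
Second mineral: 30.156 g Fe in 233.579 g formula = 12.91 wt% Fe.
27.99% − 12.91% gives a difference of 15.08 percentage points.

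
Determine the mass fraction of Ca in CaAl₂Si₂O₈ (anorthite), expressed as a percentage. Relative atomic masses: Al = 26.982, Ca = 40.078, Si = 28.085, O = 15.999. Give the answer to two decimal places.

14.41 wt%

Formula mass = 1*40.078 + 2*26.982 + 2*28.085 + 8*15.999 = 278.204 g/mol, of which 40.078 g is Ca.
So Ca makes up 40.078/278.204 = 0.1441 of the mass, i.e. 14.41%.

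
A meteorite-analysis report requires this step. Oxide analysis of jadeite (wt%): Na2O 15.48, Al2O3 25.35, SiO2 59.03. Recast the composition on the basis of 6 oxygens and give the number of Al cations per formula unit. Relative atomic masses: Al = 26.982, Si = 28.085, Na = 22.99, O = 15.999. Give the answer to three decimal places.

15.48 wt% Na2O ÷ 61.979 g/mol = 0.24976 mol, giving 0.49952 Na and 0.24976 O.
25.35 wt% Al2O3 ÷ 101.961 g/mol = 0.24862 mol, giving 0.49724 Al and 0.74586 O.
59.03 wt% SiO2 ÷ 60.083 g/mol = 0.98247 mol, giving 0.98247 Si and 1.96494 O.
Oxygen sums to 2.96056; scaling by 6/2.96056 = 2.02664 puts the formula on 6 O.
Al: 0.49724 × 2.02664 = 1.008 atoms per formula unit.

1.008 Al apfu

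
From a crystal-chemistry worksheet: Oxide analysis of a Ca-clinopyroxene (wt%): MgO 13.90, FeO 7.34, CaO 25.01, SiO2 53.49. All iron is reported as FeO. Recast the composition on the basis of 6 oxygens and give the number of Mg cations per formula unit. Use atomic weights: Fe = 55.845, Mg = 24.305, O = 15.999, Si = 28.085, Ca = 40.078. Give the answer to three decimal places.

MgO: 13.90/40.304 = 0.34488 mol → 0.34488 mol Mg, 0.34488 mol O.
FeO: 7.34/71.844 = 0.10217 mol → 0.10217 mol Fe, 0.10217 mol O.
CaO: 25.01/56.077 = 0.44599 mol → 0.44599 mol Ca, 0.44599 mol O.
SiO2: 53.49/60.083 = 0.89027 mol → 0.89027 mol Si, 1.78054 mol O.
Total oxygen = 2.67358 mol. Normalization factor = 6/2.67358 = 2.24418.
Mg per 6 O = 0.34488 × 2.24418 = 0.774.

0.774 Mg apfu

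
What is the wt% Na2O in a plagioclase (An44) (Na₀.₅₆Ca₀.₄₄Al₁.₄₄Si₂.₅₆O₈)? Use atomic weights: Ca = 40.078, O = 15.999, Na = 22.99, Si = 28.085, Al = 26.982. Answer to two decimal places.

6.45 wt%

Formula mass = 269.252 g/mol.
0.56 Na → 0.2800 mol Na2O per formula unit; M(Na2O) = 61.979, so Na2O mass = 17.354 g.
17.354/269.252 × 100 = 6.45 wt%.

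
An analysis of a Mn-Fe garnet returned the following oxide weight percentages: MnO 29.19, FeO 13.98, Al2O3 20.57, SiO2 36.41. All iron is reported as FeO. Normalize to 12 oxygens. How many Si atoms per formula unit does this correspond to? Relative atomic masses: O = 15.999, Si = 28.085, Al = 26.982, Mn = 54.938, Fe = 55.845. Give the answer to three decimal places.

3.001 Si apfu

29.19 wt% MnO ÷ 70.937 g/mol = 0.41149 mol, giving 0.41149 Mn and 0.41149 O.
13.98 wt% FeO ÷ 71.844 g/mol = 0.19459 mol, giving 0.19459 Fe and 0.19459 O.
20.57 wt% Al2O3 ÷ 101.961 g/mol = 0.20174 mol, giving 0.40348 Al and 0.60522 O.
36.41 wt% SiO2 ÷ 60.083 g/mol = 0.60600 mol, giving 0.60600 Si and 1.21200 O.
Oxygen sums to 2.42330; scaling by 12/2.42330 = 4.95193 puts the formula on 12 O.
Si: 0.60600 × 4.95193 = 3.001 atoms per formula unit.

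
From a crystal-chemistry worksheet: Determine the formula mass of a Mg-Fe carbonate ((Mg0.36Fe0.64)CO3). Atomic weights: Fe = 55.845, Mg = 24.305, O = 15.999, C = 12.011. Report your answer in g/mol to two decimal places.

M = 0.36*24.305 + 0.64*55.845 + 1*12.011 + 3*15.999

104.50 g/mol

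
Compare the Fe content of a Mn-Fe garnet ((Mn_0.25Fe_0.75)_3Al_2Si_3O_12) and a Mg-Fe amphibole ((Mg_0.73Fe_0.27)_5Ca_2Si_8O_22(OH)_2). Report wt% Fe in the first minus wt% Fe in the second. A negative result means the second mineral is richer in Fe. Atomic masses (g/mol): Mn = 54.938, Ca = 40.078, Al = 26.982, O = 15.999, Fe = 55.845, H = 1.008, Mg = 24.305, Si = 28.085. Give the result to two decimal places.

Fe in (Mn_0.25Fe_0.75)_3Al_2Si_3O_12: molar mass 497.062 g/mol; 2.25×55.845 = 125.651 g → 25.28 wt%.
Fe in (Mg_0.73Fe_0.27)_5Ca_2Si_8O_22(OH)_2: molar mass 854.932 g/mol; 1.35×55.845 = 75.391 g → 8.82 wt%.
Difference = 25.28 − 8.82 = 16.46 percentage points.

16.46 percentage points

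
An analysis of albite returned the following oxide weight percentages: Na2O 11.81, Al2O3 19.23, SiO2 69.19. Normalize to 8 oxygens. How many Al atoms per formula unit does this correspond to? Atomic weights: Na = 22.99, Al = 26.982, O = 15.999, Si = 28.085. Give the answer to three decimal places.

0.986 Al apfu

11.81 wt% Na2O ÷ 61.979 g/mol = 0.19055 mol, giving 0.38110 Na and 0.19055 O.
19.23 wt% Al2O3 ÷ 101.961 g/mol = 0.18860 mol, giving 0.37720 Al and 0.56580 O.
69.19 wt% SiO2 ÷ 60.083 g/mol = 1.15157 mol, giving 1.15157 Si and 2.30314 O.
Oxygen sums to 3.05949; scaling by 8/3.05949 = 2.61481 puts the formula on 8 O.
Al: 0.37720 × 2.61481 = 0.986 atoms per formula unit.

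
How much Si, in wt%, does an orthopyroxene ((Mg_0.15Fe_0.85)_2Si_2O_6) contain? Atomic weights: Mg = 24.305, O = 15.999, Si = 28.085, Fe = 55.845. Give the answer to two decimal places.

22.08 wt%

M((Mg_0.15Fe_0.85)_2Si_2O_6) = 254.392 g/mol.
Si contributes 2 × 28.085 = 56.170 g per mole.
56.170/254.392 = 0.2208 → 22.08%.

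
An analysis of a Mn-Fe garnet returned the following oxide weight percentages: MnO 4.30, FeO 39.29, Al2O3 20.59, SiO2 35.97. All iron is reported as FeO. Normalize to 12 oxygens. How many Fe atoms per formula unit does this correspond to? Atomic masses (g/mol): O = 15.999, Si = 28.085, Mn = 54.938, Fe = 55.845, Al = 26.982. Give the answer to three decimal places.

4.30 wt% MnO ÷ 70.937 g/mol = 0.06062 mol, giving 0.06062 Mn and 0.06062 O.
39.29 wt% FeO ÷ 71.844 g/mol = 0.54688 mol, giving 0.54688 Fe and 0.54688 O.
20.59 wt% Al2O3 ÷ 101.961 g/mol = 0.20194 mol, giving 0.40388 Al and 0.60582 O.
35.97 wt% SiO2 ÷ 60.083 g/mol = 0.59867 mol, giving 0.59867 Si and 1.19734 O.
Oxygen sums to 2.41066; scaling by 12/2.41066 = 4.97789 puts the formula on 12 O.
Fe: 0.54688 × 4.97789 = 2.722 atoms per formula unit.

2.722 Fe apfu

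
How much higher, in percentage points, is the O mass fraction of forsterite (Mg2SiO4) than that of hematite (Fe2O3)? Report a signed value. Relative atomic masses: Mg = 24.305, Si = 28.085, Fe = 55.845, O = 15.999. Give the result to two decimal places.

15.43 percentage points

M(Mg2SiO4) = 140.691 g/mol, so wt% O = 63.996/140.691 × 100 = 45.49%.
M(Fe2O3) = 159.687 g/mol, so wt% O = 47.997/159.687 × 100 = 30.06%.
45.49 − 30.06 = 15.43 pp.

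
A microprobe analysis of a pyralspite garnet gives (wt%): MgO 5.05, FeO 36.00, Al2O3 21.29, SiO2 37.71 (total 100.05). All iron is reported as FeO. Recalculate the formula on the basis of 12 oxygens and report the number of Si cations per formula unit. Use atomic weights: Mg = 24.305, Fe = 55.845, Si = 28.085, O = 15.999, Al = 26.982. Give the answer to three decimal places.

5.05 wt% MgO ÷ 40.304 g/mol = 0.12530 mol, giving 0.12530 Mg and 0.12530 O.
36.00 wt% FeO ÷ 71.844 g/mol = 0.50109 mol, giving 0.50109 Fe and 0.50109 O.
21.29 wt% Al2O3 ÷ 101.961 g/mol = 0.20881 mol, giving 0.41762 Al and 0.62643 O.
37.71 wt% SiO2 ÷ 60.083 g/mol = 0.62763 mol, giving 0.62763 Si and 1.25526 O.
Oxygen sums to 2.50808; scaling by 12/2.50808 = 4.78454 puts the formula on 12 O.
Si: 0.62763 × 4.78454 = 3.003 atoms per formula unit.

3.003 Si apfu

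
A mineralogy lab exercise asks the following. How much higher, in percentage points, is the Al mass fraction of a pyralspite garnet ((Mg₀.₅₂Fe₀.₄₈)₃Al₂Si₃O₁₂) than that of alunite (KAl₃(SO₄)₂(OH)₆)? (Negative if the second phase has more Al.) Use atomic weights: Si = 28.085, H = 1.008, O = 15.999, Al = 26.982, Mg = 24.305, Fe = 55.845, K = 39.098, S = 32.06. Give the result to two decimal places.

First mineral: 53.964 g Al in 448.540 g formula = 12.03 wt% Al.
Second mineral: 80.946 g Al in 414.198 g formula = 19.54 wt% Al.
12.03% − 19.54% gives a difference of -7.51 percentage points.

-7.51 percentage points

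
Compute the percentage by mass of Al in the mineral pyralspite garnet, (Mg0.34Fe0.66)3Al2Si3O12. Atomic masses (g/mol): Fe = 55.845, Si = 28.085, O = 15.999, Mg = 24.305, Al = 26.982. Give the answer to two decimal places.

Formula mass = 1.02·24.305 + 1.98·55.845 + 2·26.982 + 3·28.085 + 12·15.999 = 465.571 g/mol, of which 53.964 g is Al.
So Al makes up 53.964/465.571 = 0.1159 of the mass, i.e. 11.59%.

11.59 wt%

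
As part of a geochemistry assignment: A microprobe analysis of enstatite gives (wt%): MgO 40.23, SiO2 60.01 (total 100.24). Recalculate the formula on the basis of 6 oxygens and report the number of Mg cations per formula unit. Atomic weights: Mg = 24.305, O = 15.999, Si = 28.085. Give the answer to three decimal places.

1.999 Mg apfu

40.23 wt% MgO ÷ 40.304 g/mol = 0.99816 mol, giving 0.99816 Mg and 0.99816 O.
60.01 wt% SiO2 ÷ 60.083 g/mol = 0.99879 mol, giving 0.99879 Si and 1.99758 O.
Oxygen sums to 2.99574; scaling by 6/2.99574 = 2.00284 puts the formula on 6 O.
Mg: 0.99816 × 2.00284 = 1.999 atoms per formula unit.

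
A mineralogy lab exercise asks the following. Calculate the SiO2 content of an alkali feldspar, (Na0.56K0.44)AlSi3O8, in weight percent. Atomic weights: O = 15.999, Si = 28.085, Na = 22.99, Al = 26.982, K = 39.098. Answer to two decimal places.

Formula mass = 269.307 g/mol.
3 Si → 3.0000 mol SiO2 per formula unit; M(SiO2) = 60.083, so SiO2 mass = 180.249 g.
180.249/269.307 × 100 = 66.93 wt%.

66.93 wt%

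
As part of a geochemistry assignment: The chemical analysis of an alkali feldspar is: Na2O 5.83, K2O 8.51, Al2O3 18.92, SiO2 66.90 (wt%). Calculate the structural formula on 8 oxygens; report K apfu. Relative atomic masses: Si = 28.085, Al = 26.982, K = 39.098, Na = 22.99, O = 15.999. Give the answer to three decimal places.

0.487 K apfu

Na2O (M=61.979): mol = 0.09406; Na = 0.18812, O = 0.09406.
K2O (M=94.195): mol = 0.09034; K = 0.18068, O = 0.09034.
Al2O3 (M=101.961): mol = 0.18556; Al = 0.37112, O = 0.55668.
SiO2 (M=60.083): mol = 1.11346; Si = 1.11346, O = 2.22692.
ΣO = 2.96800; factor = 8/ΣO = 2.69542.
K apfu = 0.18068 × 2.69542 = 0.487.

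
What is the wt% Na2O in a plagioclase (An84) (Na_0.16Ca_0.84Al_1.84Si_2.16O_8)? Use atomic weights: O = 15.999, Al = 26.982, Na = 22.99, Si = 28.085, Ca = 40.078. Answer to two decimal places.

1.80 wt%

M(Na_0.16Ca_0.84Al_1.84Si_2.16O_8) = 275.646 g/mol; M(Na2O) = 61.979 g/mol.
Moles Na2O per formula unit = 0.16 Na ÷ 2 = 0.0800.
Na2O fraction = (0.0800 × 61.979) / 275.646 = 4.958/275.646 = 0.0180.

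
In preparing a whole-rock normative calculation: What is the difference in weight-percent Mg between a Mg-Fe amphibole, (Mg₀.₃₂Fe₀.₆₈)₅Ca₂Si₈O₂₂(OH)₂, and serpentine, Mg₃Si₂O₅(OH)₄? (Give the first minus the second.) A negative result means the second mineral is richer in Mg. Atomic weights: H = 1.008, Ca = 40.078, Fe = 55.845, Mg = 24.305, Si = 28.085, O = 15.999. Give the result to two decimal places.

First mineral: 38.888 g Mg in 919.589 g formula = 4.23 wt% Mg.
Second mineral: 72.915 g Mg in 277.108 g formula = 26.31 wt% Mg.
4.23% − 26.31% gives a difference of -22.08 percentage points.

-22.08 percentage points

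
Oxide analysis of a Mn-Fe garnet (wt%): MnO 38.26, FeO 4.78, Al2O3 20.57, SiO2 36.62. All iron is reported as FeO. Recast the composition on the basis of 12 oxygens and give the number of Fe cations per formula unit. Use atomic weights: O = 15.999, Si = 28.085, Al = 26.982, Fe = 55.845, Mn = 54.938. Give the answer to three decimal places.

MnO: 38.26/70.937 = 0.53935 mol → 0.53935 mol Mn, 0.53935 mol O.
FeO: 4.78/71.844 = 0.06653 mol → 0.06653 mol Fe, 0.06653 mol O.
Al2O3: 20.57/101.961 = 0.20174 mol → 0.40348 mol Al, 0.60522 mol O.
SiO2: 36.62/60.083 = 0.60949 mol → 0.60949 mol Si, 1.21898 mol O.
Total oxygen = 2.43008 mol. Normalization factor = 12/2.43008 = 4.93811.
Fe per 12 O = 0.06653 × 4.93811 = 0.329.

0.329 Fe apfu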